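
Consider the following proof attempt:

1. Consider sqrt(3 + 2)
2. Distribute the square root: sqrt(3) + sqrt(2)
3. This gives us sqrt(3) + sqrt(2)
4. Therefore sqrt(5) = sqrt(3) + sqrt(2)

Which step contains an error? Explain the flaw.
Step 2: Distribute the square root: sqrt(3) + sqrt(2)

Step 2 incorrectly 'distributes' the square root over addition. The square root function does not distribute: sqrt(a + b) ≠ sqrt(a) + sqrt(b). In fact, sqrt(3 + 2) = sqrt(5) ≈ 2.2361, while sqrt(3) + sqrt(2) ≈ 3.1463.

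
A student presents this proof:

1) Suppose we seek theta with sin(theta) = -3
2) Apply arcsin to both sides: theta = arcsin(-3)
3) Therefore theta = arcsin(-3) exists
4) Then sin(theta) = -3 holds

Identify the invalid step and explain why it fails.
Step 2: Apply arcsin to both sides: theta = arcsin(-3)

Step 2 applies arcsin to -3. However, arcsin(x) is only defined for x in [-1, 1] because sin(theta) can only produce values in that range. Since |-3| > 1, arcsin(-3) is undefined. There is no angle whose sine equals -3.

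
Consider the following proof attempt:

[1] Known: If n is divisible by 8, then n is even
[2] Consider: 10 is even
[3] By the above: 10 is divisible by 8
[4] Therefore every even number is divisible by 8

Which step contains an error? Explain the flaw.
Step 3: By the above: 10 is divisible by 8

Step 3 commits the fallacy of affirming the consequent. The known fact 'divisible by 8 → even' does NOT imply 'even → divisible by 8'. That would be the converse, which is false. For example, 10 is even but 10 ÷ 8 = 1.25, which is not an integer.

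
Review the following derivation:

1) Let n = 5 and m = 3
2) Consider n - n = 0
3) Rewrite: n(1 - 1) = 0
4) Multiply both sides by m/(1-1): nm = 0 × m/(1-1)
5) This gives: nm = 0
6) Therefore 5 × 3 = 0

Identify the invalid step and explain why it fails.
Step 4: Multiply both sides by m/(1-1): nm = 0 × m/(1-1)

Step 4 multiplies both sides by m/(1-1). However, 1-1 = 0, so this is multiplication by m/0, which is undefined. We cannot multiply by an undefined expression.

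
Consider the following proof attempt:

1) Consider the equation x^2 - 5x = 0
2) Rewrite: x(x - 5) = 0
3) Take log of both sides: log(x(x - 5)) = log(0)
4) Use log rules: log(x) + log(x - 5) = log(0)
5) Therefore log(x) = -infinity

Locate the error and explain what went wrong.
Step 3: Take log of both sides: log(x(x - 5)) = log(0)

Step 3 takes the logarithm of both sides, resulting in log(0) on the right side. The logarithm is only defined for positive numbers; log(0) is undefined (approaches negative infinity). This operation is invalid.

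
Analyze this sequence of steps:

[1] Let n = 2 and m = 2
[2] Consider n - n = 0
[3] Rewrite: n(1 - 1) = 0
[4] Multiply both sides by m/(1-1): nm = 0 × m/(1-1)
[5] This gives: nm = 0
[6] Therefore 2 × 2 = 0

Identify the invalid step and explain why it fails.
Step 4: Multiply both sides by m/(1-1): nm = 0 × m/(1-1)

Step 4 multiplies both sides by m/(1-1). However, 1-1 = 0, so this is multiplication by m/0, which is undefined. We cannot multiply by an undefined expression.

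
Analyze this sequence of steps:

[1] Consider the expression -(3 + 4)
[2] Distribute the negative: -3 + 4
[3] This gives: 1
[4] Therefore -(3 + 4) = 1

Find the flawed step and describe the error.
Step 2: Distribute the negative: -3 + 4

Step 2 incorrectly distributes the negative sign. The correct distribution is -(3 + 4) = -3 - 4 = -7. The negative must be applied to both terms, not just the first. The error treats -(3 + 4) as -3 + 4, which equals 1 instead of -7.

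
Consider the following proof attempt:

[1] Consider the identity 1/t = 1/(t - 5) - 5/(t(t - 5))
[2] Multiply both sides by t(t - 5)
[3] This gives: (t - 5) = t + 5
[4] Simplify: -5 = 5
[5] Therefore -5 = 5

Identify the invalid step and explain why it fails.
Step 3: This gives: (t - 5) = t + 5

Step 3 makes a sign error when clearing denominators. Multiplying -5/(t(t - 5)) by t(t - 5) gives -5, not +5. The correct result is (t - 5) = t - 5, which is trivially true, not (t - 5) = t + 5. (Step 1 is a valid identity: 1/(t - 5) - 5/(t(t - 5)) = (t - 5)/(t(t - 5)) = 1/t.)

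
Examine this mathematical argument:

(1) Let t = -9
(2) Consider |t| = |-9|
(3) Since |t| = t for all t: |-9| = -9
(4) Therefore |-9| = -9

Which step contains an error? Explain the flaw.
Step 3: Since |t| = t for all t: |-9| = -9

Step 3 incorrectly states that |t| = t for all t. The correct definition is |t| = t when t >= 0, and |t| = -t when t < 0. Since -9 < 0, we have |-9| = -(-9) = 9, not -9.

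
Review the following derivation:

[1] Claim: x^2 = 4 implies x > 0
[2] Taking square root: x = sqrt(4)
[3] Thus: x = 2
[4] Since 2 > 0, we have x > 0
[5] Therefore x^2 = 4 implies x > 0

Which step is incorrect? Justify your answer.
Step 2: Taking square root: x = sqrt(4)

Step 2 takes the square root and assumes the positive root only. The equation x^2 = 4 actually has two solutions: x = 2 and x = -2. The proof silently assumes x > 0 without justification, then uses this assumption to conclude x > 0, which is circular. The counterexample x = -2 shows the claim is false.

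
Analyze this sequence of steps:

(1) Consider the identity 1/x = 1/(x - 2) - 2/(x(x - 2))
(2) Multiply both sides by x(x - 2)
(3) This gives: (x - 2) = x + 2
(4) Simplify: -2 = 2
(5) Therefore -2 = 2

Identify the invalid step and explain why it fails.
Step 3: This gives: (x - 2) = x + 2

Step 3 makes a sign error when clearing denominators. Multiplying -2/(x(x - 2)) by x(x - 2) gives -2, not +2. The correct result is (x - 2) = x - 2, which is trivially true, not (x - 2) = x + 2. (Step 1 is a valid identity: 1/(x - 2) - 2/(x(x - 2)) = (x - 2)/(x(x - 2)) = 1/x.)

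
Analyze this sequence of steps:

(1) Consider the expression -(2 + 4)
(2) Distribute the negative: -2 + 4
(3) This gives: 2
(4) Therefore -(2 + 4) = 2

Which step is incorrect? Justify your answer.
Step 2: Distribute the negative: -2 + 4

Step 2 incorrectly distributes the negative sign. The correct distribution is -(2 + 4) = -2 - 4 = -6. The negative must be applied to both terms, not just the first. The error treats -(2 + 4) as -2 + 4, which equals 2 instead of -6.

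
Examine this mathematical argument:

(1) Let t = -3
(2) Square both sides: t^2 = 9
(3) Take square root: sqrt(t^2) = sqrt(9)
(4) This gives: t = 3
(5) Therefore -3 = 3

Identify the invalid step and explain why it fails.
Step 4: This gives: t = 3

Step 4 incorrectly states that sqrt(t^2) = t. The correct identity is sqrt(t^2) = |t|. Since t = -3 < 0, we have sqrt(t^2) = |-3| = 3, not t = -3.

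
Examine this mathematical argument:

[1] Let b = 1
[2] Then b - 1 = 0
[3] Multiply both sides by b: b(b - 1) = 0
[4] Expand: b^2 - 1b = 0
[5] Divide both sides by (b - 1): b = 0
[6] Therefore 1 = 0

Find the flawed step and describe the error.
Step 5: Divide both sides by (b - 1): b = 0

Step 5 divides both sides by (b - 1). However, since b = 1, we have (b - 1) = 0. Division by zero is undefined, making this step invalid.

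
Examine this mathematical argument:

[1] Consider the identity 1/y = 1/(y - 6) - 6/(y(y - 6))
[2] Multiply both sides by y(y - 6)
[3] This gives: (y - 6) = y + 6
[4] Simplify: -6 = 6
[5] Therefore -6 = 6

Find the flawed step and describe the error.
Step 3: This gives: (y - 6) = y + 6

Step 3 makes a sign error when clearing denominators. Multiplying -6/(y(y - 6)) by y(y - 6) gives -6, not +6. The correct result is (y - 6) = y - 6, which is trivially true, not (y - 6) = y + 6. (Step 1 is a valid identity: 1/(y - 6) - 6/(y(y - 6)) = (y - 6)/(y(y - 6)) = 1/y.)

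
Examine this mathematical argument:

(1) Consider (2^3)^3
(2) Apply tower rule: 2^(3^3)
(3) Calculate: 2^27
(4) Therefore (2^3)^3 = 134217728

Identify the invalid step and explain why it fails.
Step 2: Apply tower rule: 2^(3^3)

Step 2 incorrectly states that (a^b)^c = a^(b^c). The correct rule is (a^b)^c = a^(b×c). The actual value is (2^3)^3 = 2^9 = 512, not 2^27 = 134217728.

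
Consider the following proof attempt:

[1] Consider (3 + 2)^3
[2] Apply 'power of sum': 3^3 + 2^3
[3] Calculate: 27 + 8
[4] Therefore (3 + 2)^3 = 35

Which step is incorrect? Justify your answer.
Step 2: Apply 'power of sum': 3^3 + 2^3

Step 2 incorrectly applies a non-existent rule '(a+b)^n = a^n + b^n'. This is false in general. The correct expansion uses the binomial theorem. The actual value is (3 + 2)^3 = 5^3 = 125, not 35.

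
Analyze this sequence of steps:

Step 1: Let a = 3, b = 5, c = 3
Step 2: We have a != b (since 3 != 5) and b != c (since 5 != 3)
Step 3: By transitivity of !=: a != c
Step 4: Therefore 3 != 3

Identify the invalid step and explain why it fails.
Step 3: By transitivity of !=: a != c

Step 3 incorrectly applies transitivity to the '!=' relation. Transitivity states: if a R b and b R c, then a R c. However, '!=' is not transitive. Counterexample: 3 != 5 and 5 != 3, but 3 = 3 (both equal 3). Transitivity holds for relations like <, <=, =, but not for !=.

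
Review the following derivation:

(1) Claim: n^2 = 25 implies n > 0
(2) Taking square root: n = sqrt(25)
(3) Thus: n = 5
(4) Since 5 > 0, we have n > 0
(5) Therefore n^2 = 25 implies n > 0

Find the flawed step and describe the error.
Step 2: Taking square root: n = sqrt(25)

Step 2 takes the square root and assumes the positive root only. The equation n^2 = 25 actually has two solutions: n = 5 and n = -5. The proof silently assumes n > 0 without justification, then uses this assumption to conclude n > 0, which is circular. The counterexample n = -5 shows the claim is false.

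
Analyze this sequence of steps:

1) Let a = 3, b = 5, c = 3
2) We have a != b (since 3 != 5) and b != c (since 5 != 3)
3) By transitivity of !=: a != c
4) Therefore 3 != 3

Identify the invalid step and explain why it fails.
Step 3: By transitivity of !=: a != c

Step 3 incorrectly applies transitivity to the '!=' relation. Transitivity states: if a R b and b R c, then a R c. However, '!=' is not transitive. Counterexample: 3 != 5 and 5 != 3, but 3 = 3 (both equal 3). Transitivity holds for relations like <, <=, =, but not for !=.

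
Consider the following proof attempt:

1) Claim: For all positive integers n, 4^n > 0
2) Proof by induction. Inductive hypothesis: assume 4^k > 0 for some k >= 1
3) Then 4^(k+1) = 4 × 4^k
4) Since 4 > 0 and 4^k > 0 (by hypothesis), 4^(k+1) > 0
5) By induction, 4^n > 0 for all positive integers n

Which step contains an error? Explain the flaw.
Step 5: By induction, 4^n > 0 for all positive integers n

Step 5 concludes the proof by induction, but no base case was ever established. A valid induction proof requires: (1) a base case proving 4^1 > 0, and (2) an inductive step showing IF 4^k > 0 THEN 4^(k+1) > 0. Steps 2-4 correctly establish the inductive step, but without the base case the conclusion in step 5 does not follow.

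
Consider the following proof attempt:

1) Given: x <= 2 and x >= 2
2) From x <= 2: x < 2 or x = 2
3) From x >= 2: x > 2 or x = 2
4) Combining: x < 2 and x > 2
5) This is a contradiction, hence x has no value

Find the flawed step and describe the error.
Step 4: Combining: x < 2 and x > 2

Step 4 incorrectly combines the conditions. From x <= 2 and x >= 2, the intersection is x = 2. The error treats the 'or' cases as 'and' requirements. The correct conclusion is that x = 2 is the unique solution, not that no solution exists.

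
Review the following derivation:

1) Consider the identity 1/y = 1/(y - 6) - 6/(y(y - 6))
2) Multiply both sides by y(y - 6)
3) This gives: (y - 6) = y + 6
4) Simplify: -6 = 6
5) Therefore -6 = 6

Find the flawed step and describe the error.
Step 3: This gives: (y - 6) = y + 6

Step 3 makes a sign error when clearing denominators. Multiplying -6/(y(y - 6)) by y(y - 6) gives -6, not +6. The correct result is (y - 6) = y - 6, which is trivially true, not (y - 6) = y + 6. (Step 1 is a valid identity: 1/(y - 6) - 6/(y(y - 6)) = (y - 6)/(y(y - 6)) = 1/y.)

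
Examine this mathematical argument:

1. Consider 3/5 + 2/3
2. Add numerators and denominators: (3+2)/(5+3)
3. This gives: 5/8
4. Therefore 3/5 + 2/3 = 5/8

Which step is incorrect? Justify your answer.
Step 2: Add numerators and denominators: (3+2)/(5+3)

Step 2 incorrectly adds fractions by separately adding numerators and denominators. This is wrong. The correct method requires a common denominator: 3/5 + 2/3 = (3×3 + 2×5)/(5×3) = 19/15 = 19/15. The method used gives 5/8, which is different.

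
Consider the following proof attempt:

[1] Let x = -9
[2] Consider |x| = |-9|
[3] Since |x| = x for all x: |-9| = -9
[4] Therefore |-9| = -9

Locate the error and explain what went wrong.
Step 3: Since |x| = x for all x: |-9| = -9

Step 3 incorrectly states that |x| = x for all x. The correct definition is |x| = x when x >= 0, and |x| = -x when x < 0. Since -9 < 0, we have |-9| = -(-9) = 9, not -9.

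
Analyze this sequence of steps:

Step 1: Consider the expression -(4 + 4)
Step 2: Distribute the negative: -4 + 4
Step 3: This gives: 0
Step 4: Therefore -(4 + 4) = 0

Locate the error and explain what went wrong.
Step 2: Distribute the negative: -4 + 4

Step 2 incorrectly distributes the negative sign. The correct distribution is -(4 + 4) = -4 - 4 = -8. The negative must be applied to both terms, not just the first. The error treats -(4 + 4) as -4 + 4, which equals 0 instead of -8.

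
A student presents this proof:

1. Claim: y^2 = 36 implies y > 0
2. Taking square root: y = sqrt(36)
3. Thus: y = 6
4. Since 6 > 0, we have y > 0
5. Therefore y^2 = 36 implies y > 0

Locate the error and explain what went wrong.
Step 2: Taking square root: y = sqrt(36)

Step 2 takes the square root and assumes the positive root only. The equation y^2 = 36 actually has two solutions: y = 6 and y = -6. The proof silently assumes y > 0 without justification, then uses this assumption to conclude y > 0, which is circular. The counterexample y = -6 shows the claim is false.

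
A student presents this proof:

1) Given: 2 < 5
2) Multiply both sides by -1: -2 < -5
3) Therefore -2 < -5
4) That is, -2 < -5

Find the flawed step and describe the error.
Step 2: Multiply both sides by -1: -2 < -5

Step 2 multiplies both sides by -1 but fails to reverse the inequality sign. When multiplying (or dividing) an inequality by a negative number, the direction must be reversed. Since 2 < 5, we should get -2 > -5, i.e., -2 > -5.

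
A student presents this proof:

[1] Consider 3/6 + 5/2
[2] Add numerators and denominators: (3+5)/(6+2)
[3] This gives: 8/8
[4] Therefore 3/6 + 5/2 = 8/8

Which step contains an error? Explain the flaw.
Step 2: Add numerators and denominators: (3+5)/(6+2)

Step 2 incorrectly adds fractions by separately adding numerators and denominators. This is wrong. The correct method requires a common denominator: 3/6 + 5/2 = (3×2 + 5×6)/(6×2) = 36/12 = 3. The method used gives 8/8, which is different.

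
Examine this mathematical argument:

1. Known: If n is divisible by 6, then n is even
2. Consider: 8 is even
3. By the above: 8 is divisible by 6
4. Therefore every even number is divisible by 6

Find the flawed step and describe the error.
Step 3: By the above: 8 is divisible by 6

Step 3 commits the fallacy of affirming the consequent. The known fact 'divisible by 6 → even' does NOT imply 'even → divisible by 6'. That would be the converse, which is false. For example, 8 is even but 8 ÷ 6 = 1.33, which is not an integer.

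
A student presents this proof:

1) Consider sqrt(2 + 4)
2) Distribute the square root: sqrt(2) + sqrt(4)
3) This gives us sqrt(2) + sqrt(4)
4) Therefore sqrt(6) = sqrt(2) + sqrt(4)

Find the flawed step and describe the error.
Step 2: Distribute the square root: sqrt(2) + sqrt(4)

Step 2 incorrectly 'distributes' the square root over addition. The square root function does not distribute: sqrt(a + b) ≠ sqrt(a) + sqrt(b). In fact, sqrt(2 + 4) = sqrt(6) ≈ 2.4495, while sqrt(2) + sqrt(4) ≈ 3.4142.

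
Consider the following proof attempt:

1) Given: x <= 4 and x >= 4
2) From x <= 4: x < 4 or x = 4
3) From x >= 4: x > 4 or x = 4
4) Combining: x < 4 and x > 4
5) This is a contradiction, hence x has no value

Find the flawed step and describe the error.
Step 4: Combining: x < 4 and x > 4

Step 4 incorrectly combines the conditions. From x <= 4 and x >= 4, the intersection is x = 4. The error treats the 'or' cases as 'and' requirements. The correct conclusion is that x = 4 is the unique solution, not that no solution exists.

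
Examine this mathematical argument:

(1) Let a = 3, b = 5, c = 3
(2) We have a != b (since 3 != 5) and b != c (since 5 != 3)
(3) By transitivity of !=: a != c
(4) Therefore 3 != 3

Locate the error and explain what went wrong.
Step 3: By transitivity of !=: a != c

Step 3 incorrectly applies transitivity to the '!=' relation. Transitivity states: if a R b and b R c, then a R c. However, '!=' is not transitive. Counterexample: 3 != 5 and 5 != 3, but 3 = 3 (both equal 3). Transitivity holds for relations like <, <=, =, but not for !=.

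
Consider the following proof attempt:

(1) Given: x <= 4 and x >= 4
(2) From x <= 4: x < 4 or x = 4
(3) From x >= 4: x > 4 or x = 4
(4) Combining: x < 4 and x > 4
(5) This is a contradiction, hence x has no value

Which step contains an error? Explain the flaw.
Step 4: Combining: x < 4 and x > 4

Step 4 incorrectly combines the conditions. From x <= 4 and x >= 4, the intersection is x = 4. The error treats the 'or' cases as 'and' requirements. The correct conclusion is that x = 4 is the unique solution, not that no solution exists.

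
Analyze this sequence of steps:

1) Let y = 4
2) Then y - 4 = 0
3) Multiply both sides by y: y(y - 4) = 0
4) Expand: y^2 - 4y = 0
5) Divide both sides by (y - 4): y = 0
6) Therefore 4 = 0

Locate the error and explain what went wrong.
Step 5: Divide both sides by (y - 4): y = 0

Step 5 divides both sides by (y - 4). However, since y = 4, we have (y - 4) = 0. Division by zero is undefined, making this step invalid.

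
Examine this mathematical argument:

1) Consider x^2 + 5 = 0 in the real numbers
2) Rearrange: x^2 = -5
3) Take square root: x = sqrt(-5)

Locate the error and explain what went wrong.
Step 3: Take square root: x = sqrt(-5)

Step 3 takes the square root of -5, which is negative. In the real number system, the square root of a negative number is undefined. The equation x^2 + 5 = 0 has no real solutions. Square roots of negative numbers only exist in the complex numbers.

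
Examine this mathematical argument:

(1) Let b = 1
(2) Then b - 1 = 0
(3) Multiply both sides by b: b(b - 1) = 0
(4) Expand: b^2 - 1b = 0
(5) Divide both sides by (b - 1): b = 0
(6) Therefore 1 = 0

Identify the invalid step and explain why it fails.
Step 5: Divide both sides by (b - 1): b = 0

Step 5 divides both sides by (b - 1). However, since b = 1, we have (b - 1) = 0. Division by zero is undefined, making this step invalid.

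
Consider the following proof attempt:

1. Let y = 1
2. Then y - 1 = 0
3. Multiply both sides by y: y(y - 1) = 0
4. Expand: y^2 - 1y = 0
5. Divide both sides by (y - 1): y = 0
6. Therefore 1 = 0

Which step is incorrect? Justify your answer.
Step 5: Divide both sides by (y - 1): y = 0

Step 5 divides both sides by (y - 1). However, since y = 1, we have (y - 1) = 0. Division by zero is undefined, making this step invalid.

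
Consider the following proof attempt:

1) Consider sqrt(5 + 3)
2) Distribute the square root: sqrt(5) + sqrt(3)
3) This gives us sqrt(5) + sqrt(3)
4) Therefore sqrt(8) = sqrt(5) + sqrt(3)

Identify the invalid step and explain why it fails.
Step 2: Distribute the square root: sqrt(5) + sqrt(3)

Step 2 incorrectly 'distributes' the square root over addition. The square root function does not distribute: sqrt(a + b) ≠ sqrt(a) + sqrt(b). In fact, sqrt(5 + 3) = sqrt(8) ≈ 2.8284, while sqrt(5) + sqrt(3) ≈ 3.9681.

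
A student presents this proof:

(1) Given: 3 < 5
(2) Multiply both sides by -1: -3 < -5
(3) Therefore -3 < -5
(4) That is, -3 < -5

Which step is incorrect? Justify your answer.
Step 2: Multiply both sides by -1: -3 < -5

Step 2 multiplies both sides by -1 but fails to reverse the inequality sign. When multiplying (or dividing) an inequality by a negative number, the direction must be reversed. Since 3 < 5, we should get -3 > -5, i.e., -3 > -5.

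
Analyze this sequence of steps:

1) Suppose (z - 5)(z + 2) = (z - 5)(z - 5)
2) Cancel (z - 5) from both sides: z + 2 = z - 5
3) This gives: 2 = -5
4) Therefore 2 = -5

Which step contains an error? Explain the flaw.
Step 2: Cancel (z - 5) from both sides: z + 2 = z - 5

Step 2 cancels (z - 5) from both sides. This is only valid if (z - 5) ≠ 0, i.e., z ≠ 5. When z = 5, both sides equal zero regardless of the other factors. The correct approach requires considering z = 5 as a separate case.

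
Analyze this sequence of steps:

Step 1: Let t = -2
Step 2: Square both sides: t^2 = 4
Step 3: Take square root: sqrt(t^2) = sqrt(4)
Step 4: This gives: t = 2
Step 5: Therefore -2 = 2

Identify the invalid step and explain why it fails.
Step 4: This gives: t = 2

Step 4 incorrectly states that sqrt(t^2) = t. The correct identity is sqrt(t^2) = |t|. Since t = -2 < 0, we have sqrt(t^2) = |-2| = 2, not t = -2.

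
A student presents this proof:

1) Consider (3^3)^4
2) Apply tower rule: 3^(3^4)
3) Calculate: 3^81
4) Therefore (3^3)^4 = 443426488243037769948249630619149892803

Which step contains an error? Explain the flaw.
Step 2: Apply tower rule: 3^(3^4)

Step 2 incorrectly states that (a^b)^c = a^(b^c). The correct rule is (a^b)^c = a^(b×c). The actual value is (3^3)^4 = 3^12 = 531441, not 3^81 = 443426488243037769948249630619149892803.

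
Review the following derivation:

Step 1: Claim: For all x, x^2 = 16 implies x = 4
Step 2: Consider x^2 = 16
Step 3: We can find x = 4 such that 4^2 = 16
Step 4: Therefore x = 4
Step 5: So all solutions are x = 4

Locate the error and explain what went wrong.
Step 4: Therefore x = 4

Step 4 incorrectly concludes that x = 4 is the only solution. The proof shows that x = 4 is A solution (existence), but does not show it is the ONLY solution (uniqueness). In fact, x = -4 is also a solution since (-4)^2 = 16. Finding one solution doesn't prove there are no others.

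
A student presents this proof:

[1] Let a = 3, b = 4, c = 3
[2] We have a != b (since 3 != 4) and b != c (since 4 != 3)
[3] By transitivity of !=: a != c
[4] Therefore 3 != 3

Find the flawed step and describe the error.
Step 3: By transitivity of !=: a != c

Step 3 incorrectly applies transitivity to the '!=' relation. Transitivity states: if a R b and b R c, then a R c. However, '!=' is not transitive. Counterexample: 3 != 4 and 4 != 3, but 3 = 3 (both equal 3). Transitivity holds for relations like <, <=, =, but not for !=.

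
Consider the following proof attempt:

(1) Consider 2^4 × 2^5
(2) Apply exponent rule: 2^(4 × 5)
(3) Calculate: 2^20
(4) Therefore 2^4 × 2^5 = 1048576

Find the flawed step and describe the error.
Step 2: Apply exponent rule: 2^(4 × 5)

Step 2 incorrectly states that a^b × a^c = a^(b×c). The correct rule is a^b × a^c = a^(b+c). The actual value is 2^4 × 2^5 = 2^9 = 512, not 2^20 = 1048576.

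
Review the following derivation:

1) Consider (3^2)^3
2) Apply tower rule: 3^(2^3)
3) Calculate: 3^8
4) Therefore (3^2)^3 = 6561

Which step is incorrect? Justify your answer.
Step 2: Apply tower rule: 3^(2^3)

Step 2 incorrectly states that (a^b)^c = a^(b^c). The correct rule is (a^b)^c = a^(b×c). The actual value is (3^2)^3 = 3^6 = 729, not 3^8 = 6561.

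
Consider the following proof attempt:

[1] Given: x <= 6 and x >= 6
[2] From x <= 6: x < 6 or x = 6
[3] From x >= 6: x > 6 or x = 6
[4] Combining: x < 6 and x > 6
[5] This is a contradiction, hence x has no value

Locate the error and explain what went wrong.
Step 4: Combining: x < 6 and x > 6

Step 4 incorrectly combines the conditions. From x <= 6 and x >= 6, the intersection is x = 6. The error treats the 'or' cases as 'and' requirements. The correct conclusion is that x = 6 is the unique solution, not that no solution exists.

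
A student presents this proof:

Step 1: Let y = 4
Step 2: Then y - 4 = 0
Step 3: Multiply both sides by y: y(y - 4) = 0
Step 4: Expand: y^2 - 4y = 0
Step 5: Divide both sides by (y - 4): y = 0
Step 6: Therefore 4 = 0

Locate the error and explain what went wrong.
Step 5: Divide both sides by (y - 4): y = 0

Step 5 divides both sides by (y - 4). However, since y = 4, we have (y - 4) = 0. Division by zero is undefined, making this step invalid.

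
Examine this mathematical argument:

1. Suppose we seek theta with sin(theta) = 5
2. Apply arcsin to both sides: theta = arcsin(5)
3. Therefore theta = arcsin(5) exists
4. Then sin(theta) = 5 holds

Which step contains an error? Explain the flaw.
Step 2: Apply arcsin to both sides: theta = arcsin(5)

Step 2 applies arcsin to 5. However, arcsin(x) is only defined for x in [-1, 1] because sin(theta) can only produce values in that range. Since |5| > 1, arcsin(5) is undefined. There is no angle whose sine equals 5.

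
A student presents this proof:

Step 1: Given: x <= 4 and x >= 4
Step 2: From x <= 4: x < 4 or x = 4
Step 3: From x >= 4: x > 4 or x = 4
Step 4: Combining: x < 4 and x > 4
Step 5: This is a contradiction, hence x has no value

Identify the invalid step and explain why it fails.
Step 4: Combining: x < 4 and x > 4

Step 4 incorrectly combines the conditions. From x <= 4 and x >= 4, the intersection is x = 4. The error treats the 'or' cases as 'and' requirements. The correct conclusion is that x = 4 is the unique solution, not that no solution exists.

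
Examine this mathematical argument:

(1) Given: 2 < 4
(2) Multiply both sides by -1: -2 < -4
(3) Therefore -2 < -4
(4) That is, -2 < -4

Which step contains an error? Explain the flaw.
Step 2: Multiply both sides by -1: -2 < -4

Step 2 multiplies both sides by -1 but fails to reverse the inequality sign. When multiplying (or dividing) an inequality by a negative number, the direction must be reversed. Since 2 < 4, we should get -2 > -4, i.e., -2 > -4.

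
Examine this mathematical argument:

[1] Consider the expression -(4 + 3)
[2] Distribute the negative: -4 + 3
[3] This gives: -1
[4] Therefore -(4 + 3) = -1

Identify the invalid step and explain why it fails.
Step 2: Distribute the negative: -4 + 3

Step 2 incorrectly distributes the negative sign. The correct distribution is -(4 + 3) = -4 - 3 = -7. The negative must be applied to both terms, not just the first. The error treats -(4 + 3) as -4 + 3, which equals -1 instead of -7.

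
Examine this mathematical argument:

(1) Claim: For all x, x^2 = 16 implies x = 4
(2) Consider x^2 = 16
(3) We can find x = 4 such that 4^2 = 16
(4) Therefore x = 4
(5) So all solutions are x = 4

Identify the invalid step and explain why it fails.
Step 4: Therefore x = 4

Step 4 incorrectly concludes that x = 4 is the only solution. The proof shows that x = 4 is A solution (existence), but does not show it is the ONLY solution (uniqueness). In fact, x = -4 is also a solution since (-4)^2 = 16. Finding one solution doesn't prove there are no others.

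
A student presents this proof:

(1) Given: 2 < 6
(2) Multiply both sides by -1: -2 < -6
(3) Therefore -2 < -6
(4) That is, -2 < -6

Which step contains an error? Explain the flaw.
Step 2: Multiply both sides by -1: -2 < -6

Step 2 multiplies both sides by -1 but fails to reverse the inequality sign. When multiplying (or dividing) an inequality by a negative number, the direction must be reversed. Since 2 < 6, we should get -2 > -6, i.e., -2 > -6.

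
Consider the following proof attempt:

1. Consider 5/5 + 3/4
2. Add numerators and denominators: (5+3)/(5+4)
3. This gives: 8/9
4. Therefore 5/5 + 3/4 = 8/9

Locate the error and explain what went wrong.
Step 2: Add numerators and denominators: (5+3)/(5+4)

Step 2 incorrectly adds fractions by separately adding numerators and denominators. This is wrong. The correct method requires a common denominator: 5/5 + 3/4 = (5×4 + 3×5)/(5×4) = 35/20 = 7/4. The method used gives 8/9, which is different.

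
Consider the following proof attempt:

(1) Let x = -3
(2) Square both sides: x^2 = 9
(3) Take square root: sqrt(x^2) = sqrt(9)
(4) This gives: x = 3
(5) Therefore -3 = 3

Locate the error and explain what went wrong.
Step 4: This gives: x = 3

Step 4 incorrectly states that sqrt(x^2) = x. The correct identity is sqrt(x^2) = |x|. Since x = -3 < 0, we have sqrt(x^2) = |-3| = 3, not x = -3.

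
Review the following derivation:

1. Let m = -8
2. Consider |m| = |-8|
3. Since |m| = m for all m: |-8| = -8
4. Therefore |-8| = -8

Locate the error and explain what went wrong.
Step 3: Since |m| = m for all m: |-8| = -8

Step 3 incorrectly states that |m| = m for all m. The correct definition is |m| = m when m >= 0, and |m| = -m when m < 0. Since -8 < 0, we have |-8| = -(-8) = 8, not -8.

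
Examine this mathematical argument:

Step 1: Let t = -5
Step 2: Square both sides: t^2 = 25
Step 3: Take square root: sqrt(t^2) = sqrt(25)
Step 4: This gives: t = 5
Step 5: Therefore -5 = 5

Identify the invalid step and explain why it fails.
Step 4: This gives: t = 5

Step 4 incorrectly states that sqrt(t^2) = t. The correct identity is sqrt(t^2) = |t|. Since t = -5 < 0, we have sqrt(t^2) = |-5| = 5, not t = -5.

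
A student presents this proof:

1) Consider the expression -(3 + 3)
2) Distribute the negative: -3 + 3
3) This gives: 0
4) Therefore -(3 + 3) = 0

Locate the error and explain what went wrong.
Step 2: Distribute the negative: -3 + 3

Step 2 incorrectly distributes the negative sign. The correct distribution is -(3 + 3) = -3 - 3 = -6. The negative must be applied to both terms, not just the first. The error treats -(3 + 3) as -3 + 3, which equals 0 instead of -6.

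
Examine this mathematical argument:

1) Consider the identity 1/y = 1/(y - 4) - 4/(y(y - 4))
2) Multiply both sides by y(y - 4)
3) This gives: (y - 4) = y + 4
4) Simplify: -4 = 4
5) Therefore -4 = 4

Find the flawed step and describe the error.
Step 3: This gives: (y - 4) = y + 4

Step 3 makes a sign error when clearing denominators. Multiplying -4/(y(y - 4)) by y(y - 4) gives -4, not +4. The correct result is (y - 4) = y - 4, which is trivially true, not (y - 4) = y + 4. (Step 1 is a valid identity: 1/(y - 4) - 4/(y(y - 4)) = (y - 4)/(y(y - 4)) = 1/y.)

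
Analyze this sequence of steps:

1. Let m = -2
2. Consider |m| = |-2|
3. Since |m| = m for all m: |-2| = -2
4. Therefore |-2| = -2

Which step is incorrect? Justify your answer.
Step 3: Since |m| = m for all m: |-2| = -2

Step 3 incorrectly states that |m| = m for all m. The correct definition is |m| = m when m >= 0, and |m| = -m when m < 0. Since -2 < 0, we have |-2| = -(-2) = 2, not -2.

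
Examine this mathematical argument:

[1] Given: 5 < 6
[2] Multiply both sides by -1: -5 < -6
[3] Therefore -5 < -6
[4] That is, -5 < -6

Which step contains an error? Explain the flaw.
Step 2: Multiply both sides by -1: -5 < -6

Step 2 multiplies both sides by -1 but fails to reverse the inequality sign. When multiplying (or dividing) an inequality by a negative number, the direction must be reversed. Since 5 < 6, we should get -5 > -6, i.e., -5 > -6.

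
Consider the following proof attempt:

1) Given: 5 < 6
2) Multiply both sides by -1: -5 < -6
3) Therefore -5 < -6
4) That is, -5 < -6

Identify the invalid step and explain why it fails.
Step 2: Multiply both sides by -1: -5 < -6

Step 2 multiplies both sides by -1 but fails to reverse the inequality sign. When multiplying (or dividing) an inequality by a negative number, the direction must be reversed. Since 5 < 6, we should get -5 > -6, i.e., -5 > -6.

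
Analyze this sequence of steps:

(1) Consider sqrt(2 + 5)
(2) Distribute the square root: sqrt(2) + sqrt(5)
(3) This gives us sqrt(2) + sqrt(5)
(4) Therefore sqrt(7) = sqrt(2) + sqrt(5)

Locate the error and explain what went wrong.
Step 2: Distribute the square root: sqrt(2) + sqrt(5)

Step 2 incorrectly 'distributes' the square root over addition. The square root function does not distribute: sqrt(a + b) ≠ sqrt(a) + sqrt(b). In fact, sqrt(2 + 5) = sqrt(7) ≈ 2.6458, while sqrt(2) + sqrt(5) ≈ 3.6503.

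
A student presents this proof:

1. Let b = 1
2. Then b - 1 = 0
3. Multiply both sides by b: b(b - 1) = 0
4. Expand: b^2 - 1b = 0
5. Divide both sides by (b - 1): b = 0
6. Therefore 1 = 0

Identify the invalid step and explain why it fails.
Step 5: Divide both sides by (b - 1): b = 0

Step 5 divides both sides by (b - 1). However, since b = 1, we have (b - 1) = 0. Division by zero is undefined, making this step invalid.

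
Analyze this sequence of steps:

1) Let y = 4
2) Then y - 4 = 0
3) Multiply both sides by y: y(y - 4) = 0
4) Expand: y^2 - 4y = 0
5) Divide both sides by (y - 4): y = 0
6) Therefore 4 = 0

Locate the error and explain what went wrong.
Step 5: Divide both sides by (y - 4): y = 0

Step 5 divides both sides by (y - 4). However, since y = 4, we have (y - 4) = 0. Division by zero is undefined, making this step invalid.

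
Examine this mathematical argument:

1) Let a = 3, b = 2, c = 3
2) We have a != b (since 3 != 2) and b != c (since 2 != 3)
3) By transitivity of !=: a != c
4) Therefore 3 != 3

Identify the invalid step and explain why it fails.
Step 3: By transitivity of !=: a != c

Step 3 incorrectly applies transitivity to the '!=' relation. Transitivity states: if a R b and b R c, then a R c. However, '!=' is not transitive. Counterexample: 3 != 2 and 2 != 3, but 3 = 3 (both equal 3). Transitivity holds for relations like <, <=, =, but not for !=.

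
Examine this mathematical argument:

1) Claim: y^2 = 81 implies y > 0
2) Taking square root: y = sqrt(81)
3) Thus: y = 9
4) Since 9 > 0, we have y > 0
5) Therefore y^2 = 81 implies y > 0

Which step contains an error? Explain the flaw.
Step 2: Taking square root: y = sqrt(81)

Step 2 takes the square root and assumes the positive root only. The equation y^2 = 81 actually has two solutions: y = 9 and y = -9. The proof silently assumes y > 0 without justification, then uses this assumption to conclude y > 0, which is circular. The counterexample y = -9 shows the claim is false.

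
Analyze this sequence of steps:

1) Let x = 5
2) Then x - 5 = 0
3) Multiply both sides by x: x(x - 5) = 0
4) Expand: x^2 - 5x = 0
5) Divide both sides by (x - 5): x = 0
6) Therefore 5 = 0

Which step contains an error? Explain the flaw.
Step 5: Divide both sides by (x - 5): x = 0

Step 5 divides both sides by (x - 5). However, since x = 5, we have (x - 5) = 0. Division by zero is undefined, making this step invalid.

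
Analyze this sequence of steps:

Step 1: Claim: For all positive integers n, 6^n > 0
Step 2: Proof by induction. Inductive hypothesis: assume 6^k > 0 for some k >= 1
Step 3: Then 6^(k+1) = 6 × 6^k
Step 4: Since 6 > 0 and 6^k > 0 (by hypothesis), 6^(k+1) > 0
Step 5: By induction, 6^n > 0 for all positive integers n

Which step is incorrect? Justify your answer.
Step 5: By induction, 6^n > 0 for all positive integers n

Step 5 concludes the proof by induction, but no base case was ever established. A valid induction proof requires: (1) a base case proving 6^1 > 0, and (2) an inductive step showing IF 6^k > 0 THEN 6^(k+1) > 0. Steps 2-4 correctly establish the inductive step, but without the base case the conclusion in step 5 does not follow.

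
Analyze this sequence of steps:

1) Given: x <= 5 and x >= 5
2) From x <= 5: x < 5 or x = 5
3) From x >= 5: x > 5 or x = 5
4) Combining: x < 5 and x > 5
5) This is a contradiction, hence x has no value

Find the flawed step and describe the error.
Step 4: Combining: x < 5 and x > 5

Step 4 incorrectly combines the conditions. From x <= 5 and x >= 5, the intersection is x = 5. The error treats the 'or' cases as 'and' requirements. The correct conclusion is that x = 5 is the unique solution, not that no solution exists.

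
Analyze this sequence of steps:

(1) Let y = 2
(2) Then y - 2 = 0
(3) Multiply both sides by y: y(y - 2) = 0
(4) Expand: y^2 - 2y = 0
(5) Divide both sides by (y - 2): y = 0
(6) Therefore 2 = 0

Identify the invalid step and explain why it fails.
Step 5: Divide both sides by (y - 2): y = 0

Step 5 divides both sides by (y - 2). However, since y = 2, we have (y - 2) = 0. Division by zero is undefined, making this step invalid.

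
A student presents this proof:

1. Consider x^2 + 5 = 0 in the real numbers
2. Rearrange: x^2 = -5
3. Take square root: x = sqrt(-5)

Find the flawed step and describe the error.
Step 3: Take square root: x = sqrt(-5)

Step 3 takes the square root of -5, which is negative. In the real number system, the square root of a negative number is undefined. The equation x^2 + 5 = 0 has no real solutions. Square roots of negative numbers only exist in the complex numbers.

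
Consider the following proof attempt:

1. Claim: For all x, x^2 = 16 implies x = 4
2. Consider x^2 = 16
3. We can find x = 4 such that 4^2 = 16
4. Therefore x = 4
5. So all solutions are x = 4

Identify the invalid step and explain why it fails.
Step 4: Therefore x = 4

Step 4 incorrectly concludes that x = 4 is the only solution. The proof shows that x = 4 is A solution (existence), but does not show it is the ONLY solution (uniqueness). In fact, x = -4 is also a solution since (-4)^2 = 16. Finding one solution doesn't prove there are no others.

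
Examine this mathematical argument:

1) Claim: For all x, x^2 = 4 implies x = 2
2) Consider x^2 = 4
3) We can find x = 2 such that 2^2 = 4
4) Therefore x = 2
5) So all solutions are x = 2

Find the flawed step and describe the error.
Step 4: Therefore x = 2

Step 4 incorrectly concludes that x = 2 is the only solution. The proof shows that x = 2 is A solution (existence), but does not show it is the ONLY solution (uniqueness). In fact, x = -2 is also a solution since (-2)^2 = 4. Finding one solution doesn't prove there are no others.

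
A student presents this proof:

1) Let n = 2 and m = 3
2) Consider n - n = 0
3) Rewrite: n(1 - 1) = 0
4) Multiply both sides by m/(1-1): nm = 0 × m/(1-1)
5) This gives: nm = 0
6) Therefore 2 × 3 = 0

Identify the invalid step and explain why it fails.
Step 4: Multiply both sides by m/(1-1): nm = 0 × m/(1-1)

Step 4 multiplies both sides by m/(1-1). However, 1-1 = 0, so this is multiplication by m/0, which is undefined. We cannot multiply by an undefined expression.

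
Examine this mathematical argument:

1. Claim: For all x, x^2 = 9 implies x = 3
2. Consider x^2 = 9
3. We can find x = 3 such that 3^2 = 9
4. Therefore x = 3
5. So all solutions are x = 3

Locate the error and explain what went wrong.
Step 4: Therefore x = 3

Step 4 incorrectly concludes that x = 3 is the only solution. The proof shows that x = 3 is A solution (existence), but does not show it is the ONLY solution (uniqueness). In fact, x = -3 is also a solution since (-3)^2 = 9. Finding one solution doesn't prove there are no others.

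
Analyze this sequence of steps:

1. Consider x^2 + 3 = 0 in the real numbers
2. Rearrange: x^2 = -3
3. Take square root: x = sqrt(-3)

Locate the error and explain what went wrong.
Step 3: Take square root: x = sqrt(-3)

Step 3 takes the square root of -3, which is negative. In the real number system, the square root of a negative number is undefined. The equation x^2 + 3 = 0 has no real solutions. Square roots of negative numbers only exist in the complex numbers.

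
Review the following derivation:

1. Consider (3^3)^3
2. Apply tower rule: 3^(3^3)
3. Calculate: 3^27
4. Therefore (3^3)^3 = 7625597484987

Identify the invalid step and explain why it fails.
Step 2: Apply tower rule: 3^(3^3)

Step 2 incorrectly states that (a^b)^c = a^(b^c). The correct rule is (a^b)^c = a^(b×c). The actual value is (3^3)^3 = 3^9 = 19683, not 3^27 = 7625597484987.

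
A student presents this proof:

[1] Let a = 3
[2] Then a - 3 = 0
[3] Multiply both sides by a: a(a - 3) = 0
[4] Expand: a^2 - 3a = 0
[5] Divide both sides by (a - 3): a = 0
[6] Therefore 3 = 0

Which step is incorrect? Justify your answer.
Step 5: Divide both sides by (a - 3): a = 0

Step 5 divides both sides by (a - 3). However, since a = 3, we have (a - 3) = 0. Division by zero is undefined, making this step invalid.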